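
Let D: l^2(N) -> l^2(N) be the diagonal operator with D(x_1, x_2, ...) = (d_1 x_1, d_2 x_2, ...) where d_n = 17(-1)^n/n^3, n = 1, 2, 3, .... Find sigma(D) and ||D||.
sigma(D) = {17(-1)^n/n^3 : n ≥ 1} ∪ {0}; ||D|| = 17

A bounded diagonal operator on l^2 with diagonal entries d_n has spectrum equal to the closure of {d_n : n ≥ 1}: every d_n is an eigenvalue (with eigenvector e_n), so {d_n} ⊂ sigma(D); the spectrum is closed, so its closure is too; and for lambda not in the closure, (D - lambda I) has bounded inverse (the diagonal entries 1/(d_n - lambda) are bounded). For our sequence d_n = 17(-1)^n/n^3, n = 1, 2, 3, ...:
  - {d_n} = {17(-1)^n/n^3 : n ≥ 1}; the only limit point is 0
  - closure = {17(-1)^n/n^3 : n ≥ 1} ∪ {0}
For the norm: a diagonal operator has ||D|| = sup_n |d_n|. Here |d_n| = 17/n^3 is decreasing, so sup_n |d_n| = |d_1| = 17. So ||D|| = 17.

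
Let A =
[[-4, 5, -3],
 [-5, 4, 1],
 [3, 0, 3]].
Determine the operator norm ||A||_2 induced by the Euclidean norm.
||A||_2 ≈ 9.535 (= sqrt(largest eigenvalue of A^T A))

||A||_2 = sigma_max(A) = sqrt(lambda_max(A^T A)). Form the symmetric matrix M = A^T A =
[[50, -40, 16],
 [-40, 41, -11],
 [16, -11, 19]].
Its characteristic polynomial (trace, sum of principal 2x2 minors, determinant of M give the coefficients) is
  p(λ) = det(λ I - M) = λ^3 - 110λ^2 + 1802λ - 6084.
No integer candidate from the rational root theorem (±divisors of 6084) is a root, so the roots are irrational. The cubic discriminant is Δ = 4202168096 > 0, so there are three distinct real roots. p(4) = -572 and p(5) = 301 have opposite signs, so a root lies in (4, 5); Newton's method refines it to λ ≈ 4.6295. p(14) = 328 and p(15) = -429 have opposite signs, so a root lies in (14, 15); Newton's method refines it to λ ≈ 14.4551. p(90) = -5904 and p(91) = 559 have opposite signs, so a root lies in (90, 91); Newton's method refines it to λ ≈ 90.9154. Check (Vieta): the three roots sum to 110, matching tr M = 110.
So the eigenvalues of A^T A are ≈ 4.6295, 14.4551, 90.9154 (all ≥ 0, as they must be for A^T A). The largest is λ_max ≈ 90.9154, hence ||A||_2 = sqrt(λ_max) ≈ 9.535.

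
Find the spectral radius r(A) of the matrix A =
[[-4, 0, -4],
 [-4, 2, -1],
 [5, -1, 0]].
r(A) ≈ 4.1237

The eigenvalues of A are the roots of its characteristic polynomial. With M = A (coefficients from the trace, the sum of principal 2x2 minors, and det A):
  p(λ) = det(λ I - M) = λ^3 + 2λ^2 + 11λ - 28.
No integer candidate from the rational root theorem (±divisors of 28) is a root, so the roots are irrational. The cubic discriminant is Δ = -36200 < 0, so there is one real root and a complex-conjugate pair. p(1) = -14 and p(2) = 10 have opposite signs, so a root lies in (1, 2); Newton's method refines it to λ ≈ 1.6466. Dividing out (λ - (1.6466)) leaves approximately λ^2 + 3.6466λ + 17.0046. For λ^2 + 3.6466λ + 17.0046 the discriminant is -54.7205. It is negative, so the remaining roots are the complex-conjugate pair λ ≈ -1.8233 ± 3.6987i. Their product equals the constant term, so |λ|^2 ≈ 17.0046 and |λ| ≈ 4.1237.
Thus the eigenvalues (to 4 decimals) are 1.6466 (modulus 1.6466); -1.8233 ± 3.6987i (modulus 4.1237). The spectral radius is the largest modulus: r(A) ≈ 4.1237. (Cross-check: r(A) ≤ ||A||_2 ≈ 8.2393; equality holds whenever A is normal, though it can also hold for some non-normal A.)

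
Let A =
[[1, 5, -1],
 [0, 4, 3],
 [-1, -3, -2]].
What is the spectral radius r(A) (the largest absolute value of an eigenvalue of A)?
r(A) ≈ 3.2091

The eigenvalues of A are the roots of its characteristic polynomial. With M = A (coefficients from the trace, the sum of principal 2x2 minors, and det A):
  p(λ) = det(λ I - M) = λ^3 - 3λ^2 + 2λ + 18.
No integer candidate from the rational root theorem (±divisors of 18) is a root, so the roots are irrational. The cubic discriminant is Δ = -8744 < 0, so there is one real root and a complex-conjugate pair. p(-2) = -6 and p(-1) = 12 have opposite signs, so a root lies in (-2, -1); Newton's method refines it to λ ≈ -1.7478. Dividing out (λ - (-1.7478)) leaves approximately λ^2 - 4.7478λ + 10.2984. For λ^2 - 4.7478λ + 10.2984 the discriminant is -18.6518. It is negative, so the remaining roots are the complex-conjugate pair λ ≈ 2.3739 ± 2.1594i. Their product equals the constant term, so |λ|^2 ≈ 10.2984 and |λ| ≈ 3.2091.
Thus the eigenvalues (to 4 decimals) are -1.7478 (modulus 1.7478); 2.3739 ± 2.1594i (modulus 3.2091). The spectral radius is the largest modulus: r(A) ≈ 3.2091. (Cross-check: r(A) ≤ ||A||_2 ≈ 7.4418; equality holds whenever A is normal, though it can also hold for some non-normal A.)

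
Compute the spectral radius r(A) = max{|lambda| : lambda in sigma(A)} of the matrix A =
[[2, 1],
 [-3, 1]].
r(A) = sqrt(5) ≈ 2.2361

The eigenvalues of A are the roots of its characteristic polynomial. With M = A (coefficients from the trace and determinant):
  p(λ) = det(λ I - M) = λ^2 - 3λ + 5.
For λ^2 - 3λ + 5 the discriminant is -11. It is negative, so the roots are the complex-conjugate pair λ = 3/2 ± (sqrt(11)/2) i ≈ 1.5 ± 1.6583i. For a conjugate pair the product of the roots equals the constant term, so |λ|^2 = 5 and |λ| = sqrt(5) ≈ 2.2361.
Thus the eigenvalues (to 4 decimals) are 1.5 ± 1.6583i (modulus 2.2361). The spectral radius is the largest modulus: r(A) = sqrt(5) ≈ 2.2361. (Cross-check: r(A) ≤ ||A||_2 ≈ 3.618; equality holds whenever A is normal, though it can also hold for some non-normal A.)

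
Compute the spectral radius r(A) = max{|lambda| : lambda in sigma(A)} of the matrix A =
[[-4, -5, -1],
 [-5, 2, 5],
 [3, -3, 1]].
r(A) ≈ 7.0172

The eigenvalues of A are the roots of its characteristic polynomial. With M = A (coefficients from the trace, the sum of principal 2x2 minors, and det A):
  p(λ) = det(λ I - M) = λ^3 + λ^2 - 17λ + 177.
No integer candidate from the rational root theorem (±divisors of 177) is a root, so the roots are irrational. The cubic discriminant is Δ = -880812 < 0, so there is one real root and a complex-conjugate pair. p(-8) = -135 and p(-7) = 2 have opposite signs, so a root lies in (-8, -7); Newton's method refines it to λ ≈ -7.0172. Dividing out (λ - (-7.0172)) leaves approximately λ^2 - 6.0172λ + 25.2238. For λ^2 - 6.0172λ + 25.2238 the discriminant is -64.6885. It is negative, so the remaining roots are the complex-conjugate pair λ ≈ 3.0086 ± 4.0215i. Their product equals the constant term, so |λ|^2 ≈ 25.2238 and |λ| ≈ 5.0223.
Thus the eigenvalues (to 4 decimals) are -7.0172 (modulus 7.0172); 3.0086 ± 4.0215i (modulus 5.0223). The spectral radius is the largest modulus: r(A) ≈ 7.0172. (Cross-check: r(A) ≤ ||A||_2 ≈ 7.8127; equality holds whenever A is normal, though it can also hold for some non-normal A.)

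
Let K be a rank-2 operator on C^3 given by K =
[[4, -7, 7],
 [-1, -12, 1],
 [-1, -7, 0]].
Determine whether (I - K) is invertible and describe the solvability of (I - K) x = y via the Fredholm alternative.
(I - K) is invertible (det(I - K) = -32 ≠ 0), so for every y in C^3 the equation (I - K) x = y has a unique solution.

K has rank 2 and factors as K = U V^T = u1 v1^T + u2 v2^T with u1 = (-1, 3, 2), v1 = (-1, -2, -1), u2 = (3, 2, 1), v2 = (1, -3, 2) (multiplying out reproduces the displayed K). The nonzero eigenvalues of U V^T coincide with those of the 2 x 2 matrix G = V^T U = [[v1·u1, v1·u2], [v2·u1, v2·u2]] = [[-7, -8], [-6, -1]], and by the Sylvester determinant identity det(I_3 - U V^T) = det(I_2 - V^T U) = det([[8, 8], [6, 2]]) = (8)(2) - (8)(6) = -32. (Direct check: I - K =
[[-3, 7, -7],
 [1, 13, -1],
 [1, 7, 1]]
has determinant -32.) The finite-dimensional Fredholm alternative says: either (I - K) is invertible, or ker(I - K) ≠ {0} and then range(I - K) = ker((I - K)^*)^⊥, with dim ker(I - K) = dim ker((I - K)^*). Since det(I - K) ≠ 0, 1 is not an eigenvalue of K and ker(I - K) = {0}, so we are in the first case: for every y there is a unique x = (I - K)^(-1) y. (Explicitly, by the Woodbury identity, (I - U V^T)^(-1) = I + U (I_2 - G)^(-1) V^T.)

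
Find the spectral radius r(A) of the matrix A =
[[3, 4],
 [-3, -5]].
r(A) = 3

The eigenvalues of A are the roots of its characteristic polynomial. With M = A (coefficients from the trace and determinant):
  p(λ) = det(λ I - M) = λ^2 + 2λ - 3.
For λ^2 + 2λ - 3 the discriminant is 16. It is a perfect square (4^2), so the roots are rational: λ = (-2 ± 4)/2 = 1, -3.
Thus the eigenvalues (to 4 decimals) are 1 (modulus 1); -3 (modulus 3). The spectral radius is the largest modulus: r(A) = 3. (Cross-check: r(A) ≤ ||A||_2 ≈ 7.6712; equality holds whenever A is normal, though it can also hold for some non-normal A.)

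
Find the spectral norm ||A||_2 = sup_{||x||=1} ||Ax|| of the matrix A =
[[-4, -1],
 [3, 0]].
||A||_2 = sqrt((26 + sqrt(640))/2) ≈ 5.0645 (= sqrt(largest eigenvalue of A^T A))

||A||_2 = sigma_max(A) = sqrt(lambda_max(A^T A)). Form the symmetric matrix M = A^T A =
[[25, 4],
 [4, 1]].
Its characteristic polynomial (trace, determinant of M give the coefficients) is
  p(λ) = det(λ I - M) = λ^2 - 26λ + 9.
For λ^2 - 26λ + 9 the discriminant is 640. It is nonnegative but not a perfect square, so the roots are real and irrational: λ = (26 ± sqrt(640))/2 ≈ 25.6491, 0.3509.
So the eigenvalues of A^T A are ≈ 0.3509, 25.6491 (all ≥ 0, as they must be for A^T A). The largest is λ_max = (26 + sqrt(640))/2 ≈ 25.6491, hence ||A||_2 = sqrt(λ_max) = sqrt((26 + sqrt(640))/2) ≈ 5.0645.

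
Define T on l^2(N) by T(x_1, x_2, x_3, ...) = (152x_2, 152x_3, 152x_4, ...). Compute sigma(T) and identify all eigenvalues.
sigma(T) = closed disk {z in C : |z| ≤ 152}; sigma_p(T) = open disk {z in C : |z| < 152}

Note T = 152·V where V is the unit left shift (V x)_k = x_{k+1}; so sigma(T) = 152·sigma(V) and ||T|| = 152||V||. ||T x||^2 = 23104sum_{k≥2} |x_k|^2 ≤ 23104||x||^2, with equality on {x : x_1 = 0}, so ||T|| = 152. For any lambda with |lambda| < 152, set r = lambda/152 (|r| < 1); the vector x = (1, r, r^2, ...) is in l^2 and satisfies T x = 152(r, r^2, ...) = lambda x, so lambda is an eigenvalue. On the boundary |lambda| = 152 the geometric series diverges, so no l^2 eigenvector exists, but these lambda lie in the approximate point spectrum. Hence sigma(T) is the closed disk of radius 152 and sigma_p(T) is the open disk.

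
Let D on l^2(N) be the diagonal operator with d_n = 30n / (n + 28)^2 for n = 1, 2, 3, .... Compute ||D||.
||D|| = 15/56 (attained at n = 28)

For D diagonal, ||D|| = sup_n |d_n|. Treat f(x) = 30x / (x + 28)^2 for real x > 0. By the quotient rule, f'(x) = 30(28 - x)/(x + 28)^3, which is positive for x < 28 and negative for x > 28. So f has a unique maximum at x = 28, and since 28 is a positive integer, the supremum over n ≥ 1 is attained at n = 28: d_28 = 30·28/(28 + 28)^2 = 30·28/3136 = 15/56. Hence ||D|| = 15/56.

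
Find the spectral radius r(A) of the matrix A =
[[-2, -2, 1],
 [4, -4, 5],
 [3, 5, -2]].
r(A) ≈ 7.6591

The eigenvalues of A are the roots of its characteristic polynomial. With M = A (coefficients from the trace, the sum of principal 2x2 minors, and det A):
  p(λ) = det(λ I - M) = λ^3 + 8λ^2 - 20.
No integer candidate from the rational root theorem (±divisors of 20) is a root, so the roots are irrational. The cubic discriminant is Δ = 30160 > 0, so there are three distinct real roots. p(-8) = -20 and p(-7) = 29 have opposite signs, so a root lies in (-8, -7); Newton's method refines it to λ ≈ -7.6591. p(-2) = 4 and p(-1) = -13 have opposite signs, so a root lies in (-2, -1); Newton's method refines it to λ ≈ -1.7954. p(1) = -11 and p(2) = 20 have opposite signs, so a root lies in (1, 2); Newton's method refines it to λ ≈ 1.4544. Check (Vieta): the three roots sum to -8, matching tr M = -8.
Thus the eigenvalues (to 4 decimals) are -7.6591 (modulus 7.6591); -1.7954 (modulus 1.7954); 1.4544 (modulus 1.4544). The spectral radius is the largest modulus: r(A) ≈ 7.6591. (Cross-check: r(A) ≤ ||A||_2 ≈ 8.4271; equality holds whenever A is normal, though it can also hold for some non-normal A.)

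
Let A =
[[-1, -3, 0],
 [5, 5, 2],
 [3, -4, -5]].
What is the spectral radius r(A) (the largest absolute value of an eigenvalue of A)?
r(A) ≈ 4.7658

The eigenvalues of A are the roots of its characteristic polynomial. With M = A (coefficients from the trace, the sum of principal 2x2 minors, and det A):
  p(λ) = det(λ I - M) = λ^3 + λ^2 - 2λ + 76.
No integer candidate from the rational root theorem (±divisors of 76) is a root, so the roots are irrational. The cubic discriminant is Δ = -158956 < 0, so there is one real root and a complex-conjugate pair. p(-5) = -14 and p(-4) = 36 have opposite signs, so a root lies in (-5, -4); Newton's method refines it to λ ≈ -4.7658. Dividing out (λ - (-4.7658)) leaves approximately λ^2 - 3.7658λ + 15.947. For λ^2 - 3.7658λ + 15.947 the discriminant is -49.6067. It is negative, so the remaining roots are the complex-conjugate pair λ ≈ 1.8829 ± 3.5216i. Their product equals the constant term, so |λ|^2 ≈ 15.947 and |λ| ≈ 3.9934.
Thus the eigenvalues (to 4 decimals) are -4.7658 (modulus 4.7658); 1.8829 ± 3.5216i (modulus 3.9934). The spectral radius is the largest modulus: r(A) ≈ 4.7658. (Cross-check: r(A) ≤ ||A||_2 ≈ 8.609; equality holds whenever A is normal, though it can also hold for some non-normal A.)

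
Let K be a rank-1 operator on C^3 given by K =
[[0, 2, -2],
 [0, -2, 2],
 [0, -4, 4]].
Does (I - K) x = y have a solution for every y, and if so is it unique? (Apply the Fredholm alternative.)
(I - K) is invertible (det(I - K) = -1 ≠ 0), so for every y in C^3 the equation (I - K) x = y has a unique solution.

K has rank 1, so it is an outer product K = u v^T: every row of K is a multiple of one row vector. Reading off the entries, u = (-1, 1, 2) and v = (0, -2, 2) (row i of K equals u_i·v^T). A rank-one matrix u v^T satisfies K u = u (v·u) and kills the (2)-dimensional subspace v^⊥, so its characteristic polynomial is lambda^2 (lambda - v·u) with v·u = tr K = 2. Hence the eigenvalues of I - K are 1 (multiplicity 2) and 1 - (2) = -1, so det(I - K) = -1. (Direct check: I - K =
[[1, -2, 2],
 [0, 3, -2],
 [0, 4, -3]]
has determinant -1.) The finite-dimensional Fredholm alternative says: either (I - K) is invertible, or ker(I - K) ≠ {0} and then range(I - K) = ker((I - K)^*)^⊥, with dim ker(I - K) = dim ker((I - K)^*). Since det(I - K) ≠ 0, 1 is not an eigenvalue of K and ker(I - K) = {0}, so we are in the first case: for every y there is a unique x = (I - K)^(-1) y. Explicitly, by the Sherman–Morrison formula, (I - u v^T)^(-1) = I + u v^T/(1 - v·u), i.e. (I - K)^(-1) = I - K.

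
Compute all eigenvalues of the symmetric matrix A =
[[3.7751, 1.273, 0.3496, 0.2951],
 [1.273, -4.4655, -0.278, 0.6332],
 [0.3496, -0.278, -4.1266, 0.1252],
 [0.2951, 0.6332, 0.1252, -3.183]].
sigma(A) ≈ {-5, -4, -3, 4}

A is real symmetric, so its spectrum consists of real eigenvalues. Expanding the characteristic polynomial of the displayed matrix gives
  det(λ I - A) = p(λ) = λ^4 + (8)λ^3 + (-1)λ^2 + (-128)λ + (-239.9984).
Solving p(λ) = 0 yields eigenvalues ≈ -5, -4, -3, 4. (A is shown rounded to 4 decimals, so these recover the underlying integer eigenvalues to within that precision.)
Verification: the trace of A = -8 equals the sum of eigenvalues -8, and det(A) ≈ -239.9984 matches the eigenvalue product -240.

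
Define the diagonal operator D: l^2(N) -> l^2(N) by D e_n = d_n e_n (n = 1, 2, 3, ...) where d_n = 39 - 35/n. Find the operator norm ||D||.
||D|| = 39

For a diagonal operator on l^2 with entries d_n, ||D|| = sup_n |d_n|. Here d_1 = 4, d_2 = 43/2, ..., and d_n = 39 - 35/n increases monotonically toward 39. All terms lie in [4, 39), so |d_n| = d_n and the supremum is the limit 39, which is not attained by any individual d_n. Hence ||D|| = 39.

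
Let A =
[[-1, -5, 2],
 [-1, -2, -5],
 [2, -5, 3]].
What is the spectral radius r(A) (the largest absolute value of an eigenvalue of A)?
r(A) ≈ 7.2515

The eigenvalues of A are the roots of its characteristic polynomial. With M = A (coefficients from the trace, the sum of principal 2x2 minors, and det A):
  p(λ) = det(λ I - M) = λ^3 - 41λ - 84.
No integer candidate from the rational root theorem (±divisors of 84) is a root, so the roots are irrational. The cubic discriminant is Δ = 85172 > 0, so there are three distinct real roots. p(-5) = -4 and p(-4) = 16 have opposite signs, so a root lies in (-5, -4); Newton's method refines it to λ ≈ -4.8756. p(-3) = 12 and p(-2) = -10 have opposite signs, so a root lies in (-3, -2); Newton's method refines it to λ ≈ -2.3759. p(7) = -28 and p(8) = 100 have opposite signs, so a root lies in (7, 8); Newton's method refines it to λ ≈ 7.2515. Check (Vieta): the three roots sum to 0, matching tr M = 0.
Thus the eigenvalues (to 4 decimals) are -4.8756 (modulus 4.8756); -2.3759 (modulus 2.3759); 7.2515 (modulus 7.2515). The spectral radius is the largest modulus: r(A) ≈ 7.2515. (Cross-check: r(A) ≤ ||A||_2 ≈ 7.9946; equality holds whenever A is normal, though it can also hold for some non-normal A.)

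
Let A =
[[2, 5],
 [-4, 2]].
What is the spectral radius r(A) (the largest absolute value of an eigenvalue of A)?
r(A) = sqrt(24) ≈ 4.899

The eigenvalues of A are the roots of its characteristic polynomial. With M = A (coefficients from the trace and determinant):
  p(λ) = det(λ I - M) = λ^2 - 4λ + 24.
For λ^2 - 4λ + 24 the discriminant is -80. It is negative, so the roots are the complex-conjugate pair λ = 2 ± (sqrt(80)/2) i ≈ 2 ± 4.4721i. For a conjugate pair the product of the roots equals the constant term, so |λ|^2 = 24 and |λ| = sqrt(24) ≈ 4.899.
Thus the eigenvalues (to 4 decimals) are 2 ± 4.4721i (modulus 4.899). The spectral radius is the largest modulus: r(A) = sqrt(24) ≈ 4.899. (Cross-check: r(A) ≤ ||A||_2 ≈ 5.4244; equality holds whenever A is normal, though it can also hold for some non-normal A.)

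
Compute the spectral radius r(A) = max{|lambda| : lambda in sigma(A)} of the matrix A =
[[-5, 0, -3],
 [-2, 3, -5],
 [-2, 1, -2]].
r(A) = (5 + sqrt(53))/2 ≈ 6.1401

The eigenvalues of A are the roots of its characteristic polynomial. With M = A (coefficients from the trace, the sum of principal 2x2 minors, and det A):
  p(λ) = det(λ I - M) = λ^3 + 4λ^2 - 12λ + 7.
By the rational root theorem any rational root is an integer divisor of 7. Testing λ = 1: p(1) = 1 + 4 - 12 + 7 = 0, so λ = 1 is a root. Dividing out (λ - 1) leaves p(λ) = (λ - 1)(λ^2 + 5λ - 7). For λ^2 + 5λ - 7 the discriminant is 53. It is nonnegative but not a perfect square, so the roots are real and irrational: λ = (-5 ± sqrt(53))/2 ≈ 1.1401, -6.1401.
Thus the eigenvalues (to 4 decimals) are 1.1401 (modulus 1.1401); -6.1401 (modulus 6.1401); 1 (modulus 1). The spectral radius is the largest modulus: r(A) = (5 + sqrt(53))/2 ≈ 6.1401. (Cross-check: r(A) ≤ ||A||_2 ≈ 8.3673; equality holds whenever A is normal, though it can also hold for some non-normal A.)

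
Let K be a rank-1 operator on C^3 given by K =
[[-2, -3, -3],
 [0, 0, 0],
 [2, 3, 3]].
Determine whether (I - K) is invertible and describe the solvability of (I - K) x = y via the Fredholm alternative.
(I - K) is singular (det(I - K) = 0, i.e. 1 ∈ sigma(K)). (I - K) x = y is solvable iff y ⊥ ker((I - K)^*) = span{(-2, -3, -3)}, i.e. iff -2y_1 - 3y_2 - 3y_3 = 0. When solvable, the solutions are x = y + c·(1, 0, -1), c arbitrary (ker(I - K) = span{(1, 0, -1)}, dimension 1).

K has rank 1, so it is an outer product K = u v^T: every row of K is a multiple of one row vector. Reading off the entries, u = (1, 0, -1) and v = (-2, -3, -3) (row i of K equals u_i·v^T). A rank-one matrix u v^T satisfies K u = u (v·u) and kills the (2)-dimensional subspace v^⊥, so its characteristic polynomial is lambda^2 (lambda - v·u) with v·u = tr K = 1. Hence the eigenvalues of I - K are 1 (multiplicity 2) and 1 - (1) = 0, so det(I - K) = 0. (Direct check: I - K =
[[3, 3, 3],
 [0, 1, 0],
 [-2, -3, -2]]
has determinant 0.) So 1 is an eigenvalue of K and (I - K) is not invertible. The finite-dimensional Fredholm alternative says: either (I - K) is invertible, or ker(I - K) ≠ {0} and then range(I - K) = ker((I - K)^*)^⊥, with dim ker(I - K) = dim ker((I - K)^*). We are in the second case, so we need both kernels. Kernel of I - K: (I - K) u = u - u (v·u) = u - u = 0, so ker(I - K) = span{u} = span{(1, 0, -1)} (it is exactly 1-dimensional because rank(I - K) = 2). Kernel of the adjoint: K is real, so (I - K)^* = I - K^T = I - v u^T, and (I - v u^T) v = v - v (u·v) = 0; hence ker((I - K)^*) = span{v} = span{(-2, -3, -3)}. Therefore (I - K) x = y is solvable iff <y, v> = 0, i.e. iff -2y_1 - 3y_2 - 3y_3 = 0. When this holds, K y = u (v·y) = 0, so (I - K) y = y and x = y is a particular solution; the full solution set is the line x = y + c·u = y + c·(1, 0, -1), c ∈ C.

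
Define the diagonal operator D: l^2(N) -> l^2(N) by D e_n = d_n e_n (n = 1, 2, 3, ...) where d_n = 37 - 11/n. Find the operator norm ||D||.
||D|| = 37

For a diagonal operator on l^2 with entries d_n, ||D|| = sup_n |d_n|. Here d_1 = 26, d_2 = 63/2, ..., and d_n = 37 - 11/n increases monotonically toward 37. All terms lie in [26, 37), so |d_n| = d_n and the supremum is the limit 37, which is not attained by any individual d_n. Hence ||D|| = 37.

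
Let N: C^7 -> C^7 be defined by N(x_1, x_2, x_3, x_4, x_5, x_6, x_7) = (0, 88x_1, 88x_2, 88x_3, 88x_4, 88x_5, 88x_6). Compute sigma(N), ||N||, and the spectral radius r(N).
sigma(N) = {0}; ||N|| = 88; r(N) = 0. (N is nilpotent with N^7 = 0.)

On C^7, N is a strictly lower-triangular matrix with 88 on the subdiagonal and zeros elsewhere, so its characteristic polynomial is lambda^7 and every eigenvalue is 0: sigma(N) = {0}. For the operator norm, N e_i = 88e_{i+1} for i = 1, ..., 6 and N e_7 = 0, so the singular values of N are 88 (with multiplicity 6) and 0; hence ||N|| = 88. The spectral radius r(N) = max|lambda| = 0. Note ||N|| > r(N) — characteristic of non-normal nilpotent operators. Indeed N^7 = 0.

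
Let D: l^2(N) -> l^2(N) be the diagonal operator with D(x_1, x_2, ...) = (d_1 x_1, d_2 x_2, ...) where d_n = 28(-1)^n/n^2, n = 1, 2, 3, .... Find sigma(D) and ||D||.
sigma(D) = {28(-1)^n/n^2 : n ≥ 1} ∪ {0}; ||D|| = 28

A bounded diagonal operator on l^2 with diagonal entries d_n has spectrum equal to the closure of {d_n : n ≥ 1}: every d_n is an eigenvalue (with eigenvector e_n), so {d_n} ⊂ sigma(D); the spectrum is closed, so its closure is too; and for lambda not in the closure, (D - lambda I) has bounded inverse (the diagonal entries 1/(d_n - lambda) are bounded). For our sequence d_n = 28(-1)^n/n^2, n = 1, 2, 3, ...:
  - {d_n} = {28(-1)^n/n^2 : n ≥ 1}; the only limit point is 0
  - closure = {28(-1)^n/n^2 : n ≥ 1} ∪ {0}
For the norm: a diagonal operator has ||D|| = sup_n |d_n|. Here |d_n| = 28/n^2 is decreasing, so sup_n |d_n| = |d_1| = 28. So ||D|| = 28.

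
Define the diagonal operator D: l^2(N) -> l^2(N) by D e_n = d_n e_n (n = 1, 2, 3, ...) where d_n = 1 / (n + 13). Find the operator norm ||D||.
||D|| = 1/14 (attained at n = 1)

For D diagonal, ||D|| = sup_n |d_n| = sup_n 1/(n + 13). This is positive and strictly decreasing in n, so the supremum is attained at n = 1: d_1 = 1/(1 + 13) = 1/14. Hence ||D|| = 1/14.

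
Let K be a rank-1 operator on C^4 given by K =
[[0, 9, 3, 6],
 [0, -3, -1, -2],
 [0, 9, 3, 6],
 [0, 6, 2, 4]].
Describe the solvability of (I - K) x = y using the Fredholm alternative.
(I - K) is invertible (det(I - K) = -3 ≠ 0), so for every y in C^4 the equation (I - K) x = y has a unique solution.

K has rank 1, so it is an outer product K = u v^T: every row of K is a multiple of one row vector. Reading off the entries, u = (-3, 1, -3, -2) and v = (0, -3, -1, -2) (row i of K equals u_i·v^T). A rank-one matrix u v^T satisfies K u = u (v·u) and kills the (3)-dimensional subspace v^⊥, so its characteristic polynomial is lambda^3 (lambda - v·u) with v·u = tr K = 4. Hence the eigenvalues of I - K are 1 (multiplicity 3) and 1 - (4) = -3, so det(I - K) = -3. (Direct check: I - K =
[[1, -9, -3, -6],
 [0, 4, 1, 2],
 [0, -9, -2, -6],
 [0, -6, -2, -3]]
has determinant -3.) The finite-dimensional Fredholm alternative says: either (I - K) is invertible, or ker(I - K) ≠ {0} and then range(I - K) = ker((I - K)^*)^⊥, with dim ker(I - K) = dim ker((I - K)^*). Since det(I - K) ≠ 0, 1 is not an eigenvalue of K and ker(I - K) = {0}, so we are in the first case: for every y there is a unique x = (I - K)^(-1) y. Explicitly, by the Sherman–Morrison formula, (I - u v^T)^(-1) = I + u v^T/(1 - v·u), i.e. (I - K)^(-1) = I + K/(-3).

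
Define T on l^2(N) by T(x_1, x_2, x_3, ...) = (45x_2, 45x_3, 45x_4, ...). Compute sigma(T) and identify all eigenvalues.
sigma(T) = closed disk {z in C : |z| ≤ 45}; sigma_p(T) = open disk {z in C : |z| < 45}

Note T = 45·V where V is the unit left shift (V x)_k = x_{k+1}; so sigma(T) = 45·sigma(V) and ||T|| = 45||V||. ||T x||^2 = 2025sum_{k≥2} |x_k|^2 ≤ 2025||x||^2, with equality on {x : x_1 = 0}, so ||T|| = 45. For any lambda with |lambda| < 45, set r = lambda/45 (|r| < 1); the vector x = (1, r, r^2, ...) is in l^2 and satisfies T x = 45(r, r^2, ...) = lambda x, so lambda is an eigenvalue. On the boundary |lambda| = 45 the geometric series diverges, so no l^2 eigenvector exists, but these lambda lie in the approximate point spectrum. Hence sigma(T) is the closed disk of radius 45 and sigma_p(T) is the open disk.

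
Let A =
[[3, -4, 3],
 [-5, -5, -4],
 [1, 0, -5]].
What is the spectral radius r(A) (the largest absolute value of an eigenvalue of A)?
r(A) ≈ 6.1952

The eigenvalues of A are the roots of its characteristic polynomial. With M = A (coefficients from the trace, the sum of principal 2x2 minors, and det A):
  p(λ) = det(λ I - M) = λ^3 + 7λ^2 - 28λ - 206.
No integer candidate from the rational root theorem (±divisors of 206) is a root, so the roots are irrational. The cubic discriminant is Δ = -10148 < 0, so there is one real root and a complex-conjugate pair. p(5) = -46 and p(6) = 94 have opposite signs, so a root lies in (5, 6); Newton's method refines it to λ ≈ 5.3674. Dividing out (λ - (5.3674)) leaves approximately λ^2 + 12.3674λ + 38.3801. For λ^2 + 12.3674λ + 38.3801 the discriminant is -0.5688. It is negative, so the remaining roots are the complex-conjugate pair λ ≈ -6.1837 ± 0.3771i. Their product equals the constant term, so |λ|^2 ≈ 38.3801 and |λ| ≈ 6.1952.
Thus the eigenvalues (to 4 decimals) are 5.3674 (modulus 5.3674); -6.1837 ± 0.3771i (modulus 6.1952). The spectral radius is the largest modulus: r(A) ≈ 6.1952. (Cross-check: r(A) ≤ ||A||_2 ≈ 8.5934; equality holds whenever A is normal, though it can also hold for some non-normal A.)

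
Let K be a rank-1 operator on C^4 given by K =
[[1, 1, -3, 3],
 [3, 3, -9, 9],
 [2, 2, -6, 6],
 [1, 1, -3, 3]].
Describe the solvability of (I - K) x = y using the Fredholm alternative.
(I - K) is singular (det(I - K) = 0, i.e. 1 ∈ sigma(K)). (I - K) x = y is solvable iff y ⊥ ker((I - K)^*) = span{(1, 1, -3, 3)}, i.e. iff y_1 + y_2 - 3y_3 + 3y_4 = 0. When solvable, the solutions are x = y + c·(1, 3, 2, 1), c arbitrary (ker(I - K) = span{(1, 3, 2, 1)}, dimension 1).

K has rank 1, so it is an outer product K = u v^T: every row of K is a multiple of one row vector. Reading off the entries, u = (1, 3, 2, 1) and v = (1, 1, -3, 3) (row i of K equals u_i·v^T). A rank-one matrix u v^T satisfies K u = u (v·u) and kills the (3)-dimensional subspace v^⊥, so its characteristic polynomial is lambda^3 (lambda - v·u) with v·u = tr K = 1. Hence the eigenvalues of I - K are 1 (multiplicity 3) and 1 - (1) = 0, so det(I - K) = 0. (Direct check: I - K =
[[0, -1, 3, -3],
 [-3, -2, 9, -9],
 [-2, -2, 7, -6],
 [-1, -1, 3, -2]]
has determinant 0.) So 1 is an eigenvalue of K and (I - K) is not invertible. The finite-dimensional Fredholm alternative says: either (I - K) is invertible, or ker(I - K) ≠ {0} and then range(I - K) = ker((I - K)^*)^⊥, with dim ker(I - K) = dim ker((I - K)^*). We are in the second case, so we need both kernels. Kernel of I - K: (I - K) u = u - u (v·u) = u - u = 0, so ker(I - K) = span{u} = span{(1, 3, 2, 1)} (it is exactly 1-dimensional because rank(I - K) = 3). Kernel of the adjoint: K is real, so (I - K)^* = I - K^T = I - v u^T, and (I - v u^T) v = v - v (u·v) = 0; hence ker((I - K)^*) = span{v} = span{(1, 1, -3, 3)}. Therefore (I - K) x = y is solvable iff <y, v> = 0, i.e. iff y_1 + y_2 - 3y_3 + 3y_4 = 0. When this holds, K y = u (v·y) = 0, so (I - K) y = y and x = y is a particular solution; the full solution set is the line x = y + c·u = y + c·(1, 3, 2, 1), c ∈ C.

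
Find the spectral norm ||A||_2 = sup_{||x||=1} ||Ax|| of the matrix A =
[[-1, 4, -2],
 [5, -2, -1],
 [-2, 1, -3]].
||A||_2 ≈ 6.6487 (= sqrt(largest eigenvalue of A^T A))

||A||_2 = sigma_max(A) = sqrt(lambda_max(A^T A)). Form the symmetric matrix M = A^T A =
[[30, -16, 3],
 [-16, 21, -9],
 [3, -9, 14]].
Its characteristic polynomial (trace, sum of principal 2x2 minors, determinant of M give the coefficients) is
  p(λ) = det(λ I - M) = λ^3 - 65λ^2 + 998λ - 3481.
No integer candidate from the rational root theorem (±divisors of 3481) is a root, so the roots are irrational. The cubic discriminant is Δ = 145646145 > 0, so there are three distinct real roots. p(4) = -465 and p(5) = 9 have opposite signs, so a root lies in (4, 5); Newton's method refines it to λ ≈ 4.9788. p(15) = 239 and p(16) = -57 have opposite signs, so a root lies in (15, 16); Newton's method refines it to λ ≈ 15.8166. p(44) = -225 and p(45) = 929 have opposite signs, so a root lies in (44, 45); Newton's method refines it to λ ≈ 44.2046. Check (Vieta): the three roots sum to 65, matching tr M = 65.
So the eigenvalues of A^T A are ≈ 4.9788, 15.8166, 44.2046 (all ≥ 0, as they must be for A^T A). The largest is λ_max ≈ 44.2046, hence ||A||_2 = sqrt(λ_max) ≈ 6.6487.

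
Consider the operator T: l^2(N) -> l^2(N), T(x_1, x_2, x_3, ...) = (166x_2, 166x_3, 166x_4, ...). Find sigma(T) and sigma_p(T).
sigma(T) = closed disk {z in C : |z| ≤ 166}; sigma_p(T) = open disk {z in C : |z| < 166}

Note T = 166·V where V is the unit left shift (V x)_k = x_{k+1}; so sigma(T) = 166·sigma(V) and ||T|| = 166||V||. ||T x||^2 = 27556sum_{k≥2} |x_k|^2 ≤ 27556||x||^2, with equality on {x : x_1 = 0}, so ||T|| = 166. For any lambda with |lambda| < 166, set r = lambda/166 (|r| < 1); the vector x = (1, r, r^2, ...) is in l^2 and satisfies T x = 166(r, r^2, ...) = lambda x, so lambda is an eigenvalue. On the boundary |lambda| = 166 the geometric series diverges, so no l^2 eigenvector exists, but these lambda lie in the approximate point spectrum. Hence sigma(T) is the closed disk of radius 166 and sigma_p(T) is the open disk.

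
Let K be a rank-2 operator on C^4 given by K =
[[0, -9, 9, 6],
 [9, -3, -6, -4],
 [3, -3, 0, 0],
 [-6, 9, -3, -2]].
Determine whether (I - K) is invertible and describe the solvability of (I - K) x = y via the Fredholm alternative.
(I - K) is invertible (det(I - K) = 120 ≠ 0), so for every y in C^4 the equation (I - K) x = y has a unique solution.

K has rank 2 and factors as K = U V^T = u1 v1^T + u2 v2^T with u1 = (3, 1, 1, -3), v1 = (3, -3, 0, 0), u2 = (3, -2, 0, -1), v2 = (-3, 0, 3, 2) (multiplying out reproduces the displayed K). The nonzero eigenvalues of U V^T coincide with those of the 2 x 2 matrix G = V^T U = [[v1·u1, v1·u2], [v2·u1, v2·u2]] = [[6, 15], [-12, -11]], and by the Sylvester determinant identity det(I_4 - U V^T) = det(I_2 - V^T U) = det([[-5, -15], [12, 12]]) = (-5)(12) - (-15)(12) = 120. (Direct check: I - K =
[[1, 9, -9, -6],
 [-9, 4, 6, 4],
 [-3, 3, 1, 0],
 [6, -9, 3, 3]]
has determinant 120.) The finite-dimensional Fredholm alternative says: either (I - K) is invertible, or ker(I - K) ≠ {0} and then range(I - K) = ker((I - K)^*)^⊥, with dim ker(I - K) = dim ker((I - K)^*). Since det(I - K) ≠ 0, 1 is not an eigenvalue of K and ker(I - K) = {0}, so we are in the first case: for every y there is a unique x = (I - K)^(-1) y. (Explicitly, by the Woodbury identity, (I - U V^T)^(-1) = I + U (I_2 - G)^(-1) V^T.)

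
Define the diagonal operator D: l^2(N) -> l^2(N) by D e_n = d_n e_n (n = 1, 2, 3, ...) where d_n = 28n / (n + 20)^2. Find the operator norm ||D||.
||D|| = 7/20 (attained at n = 20)

For D diagonal, ||D|| = sup_n |d_n|. Treat f(x) = 28x / (x + 20)^2 for real x > 0. By the quotient rule, f'(x) = 28(20 - x)/(x + 20)^3, which is positive for x < 20 and negative for x > 20. So f has a unique maximum at x = 20, and since 20 is a positive integer, the supremum over n ≥ 1 is attained at n = 20: d_20 = 28·20/(20 + 20)^2 = 28·20/1600 = 7/20. Hence ||D|| = 7/20.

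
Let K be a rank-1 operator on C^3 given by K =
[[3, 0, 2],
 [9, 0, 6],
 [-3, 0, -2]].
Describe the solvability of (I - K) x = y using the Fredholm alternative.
(I - K) is singular (det(I - K) = 0, i.e. 1 ∈ sigma(K)). (I - K) x = y is solvable iff y ⊥ ker((I - K)^*) = span{(3, 0, 2)}, i.e. iff 3y_1 + 2y_3 = 0. When solvable, the solutions are x = y + c·(1, 3, -1), c arbitrary (ker(I - K) = span{(1, 3, -1)}, dimension 1).

K has rank 1, so it is an outer product K = u v^T: every row of K is a multiple of one row vector. Reading off the entries, u = (1, 3, -1) and v = (3, 0, 2) (row i of K equals u_i·v^T). A rank-one matrix u v^T satisfies K u = u (v·u) and kills the (2)-dimensional subspace v^⊥, so its characteristic polynomial is lambda^2 (lambda - v·u) with v·u = tr K = 1. Hence the eigenvalues of I - K are 1 (multiplicity 2) and 1 - (1) = 0, so det(I - K) = 0. (Direct check: I - K =
[[-2, 0, -2],
 [-9, 1, -6],
 [3, 0, 3]]
has determinant 0.) So 1 is an eigenvalue of K and (I - K) is not invertible. The finite-dimensional Fredholm alternative says: either (I - K) is invertible, or ker(I - K) ≠ {0} and then range(I - K) = ker((I - K)^*)^⊥, with dim ker(I - K) = dim ker((I - K)^*). We are in the second case, so we need both kernels. Kernel of I - K: (I - K) u = u - u (v·u) = u - u = 0, so ker(I - K) = span{u} = span{(1, 3, -1)} (it is exactly 1-dimensional because rank(I - K) = 2). Kernel of the adjoint: K is real, so (I - K)^* = I - K^T = I - v u^T, and (I - v u^T) v = v - v (u·v) = 0; hence ker((I - K)^*) = span{v} = span{(3, 0, 2)}. Therefore (I - K) x = y is solvable iff <y, v> = 0, i.e. iff 3y_1 + 2y_3 = 0. When this holds, K y = u (v·y) = 0, so (I - K) y = y and x = y is a particular solution; the full solution set is the line x = y + c·u = y + c·(1, 3, -1), c ∈ C.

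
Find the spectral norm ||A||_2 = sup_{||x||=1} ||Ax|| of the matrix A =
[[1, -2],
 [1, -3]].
||A||_2 = sqrt((15 + sqrt(221))/2) ≈ 3.8643 (= sqrt(largest eigenvalue of A^T A))

||A||_2 = sigma_max(A) = sqrt(lambda_max(A^T A)). Form the symmetric matrix M = A^T A =
[[2, -5],
 [-5, 13]].
Its characteristic polynomial (trace, determinant of M give the coefficients) is
  p(λ) = det(λ I - M) = λ^2 - 15λ + 1.
For λ^2 - 15λ + 1 the discriminant is 221. It is nonnegative but not a perfect square, so the roots are real and irrational: λ = (15 ± sqrt(221))/2 ≈ 14.933, 0.067.
So the eigenvalues of A^T A are ≈ 0.067, 14.933 (all ≥ 0, as they must be for A^T A). The largest is λ_max = (15 + sqrt(221))/2 ≈ 14.933, hence ||A||_2 = sqrt(λ_max) = sqrt((15 + sqrt(221))/2) ≈ 3.8643.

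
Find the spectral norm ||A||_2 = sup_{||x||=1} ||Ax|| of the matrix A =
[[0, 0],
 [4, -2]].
||A||_2 = sqrt(20) ≈ 4.4721 (= sqrt(largest eigenvalue of A^T A))

||A||_2 = sigma_max(A) = sqrt(lambda_max(A^T A)). Form the symmetric matrix M = A^T A =
[[16, -8],
 [-8, 4]].
Its characteristic polynomial (trace, determinant of M give the coefficients) is
  p(λ) = det(λ I - M) = λ^2 - 20λ.
For λ^2 - 20λ the discriminant is 400. It is a perfect square (20^2), so the roots are rational: λ = (20 ± 20)/2 = 20, 0.
So the eigenvalues of A^T A are ≈ 0, 20 (all ≥ 0, as they must be for A^T A). The largest is λ_max = 20, hence ||A||_2 = sqrt(λ_max) = sqrt(20) ≈ 4.4721.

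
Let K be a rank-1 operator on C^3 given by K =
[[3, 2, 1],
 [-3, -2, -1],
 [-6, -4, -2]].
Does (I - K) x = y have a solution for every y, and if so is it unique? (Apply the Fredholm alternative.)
(I - K) is invertible (det(I - K) = 2 ≠ 0), so for every y in C^3 the equation (I - K) x = y has a unique solution.

K has rank 1, so it is an outer product K = u v^T: every row of K is a multiple of one row vector. Reading off the entries, u = (-1, 1, 2) and v = (-3, -2, -1) (row i of K equals u_i·v^T). A rank-one matrix u v^T satisfies K u = u (v·u) and kills the (2)-dimensional subspace v^⊥, so its characteristic polynomial is lambda^2 (lambda - v·u) with v·u = tr K = -1. Hence the eigenvalues of I - K are 1 (multiplicity 2) and 1 - (-1) = 2, so det(I - K) = 2. (Direct check: I - K =
[[-2, -2, -1],
 [3, 3, 1],
 [6, 4, 3]]
has determinant 2.) The finite-dimensional Fredholm alternative says: either (I - K) is invertible, or ker(I - K) ≠ {0} and then range(I - K) = ker((I - K)^*)^⊥, with dim ker(I - K) = dim ker((I - K)^*). Since det(I - K) ≠ 0, 1 is not an eigenvalue of K and ker(I - K) = {0}, so we are in the first case: for every y there is a unique x = (I - K)^(-1) y. Explicitly, by the Sherman–Morrison formula, (I - u v^T)^(-1) = I + u v^T/(1 - v·u), i.e. (I - K)^(-1) = I + K/(2).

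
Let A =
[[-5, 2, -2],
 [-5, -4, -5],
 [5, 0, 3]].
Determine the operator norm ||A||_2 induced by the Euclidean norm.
||A||_2 = sqrt((133 + sqrt(8673))/2) ≈ 10.6332 (= sqrt(largest eigenvalue of A^T A))

||A||_2 = sigma_max(A) = sqrt(lambda_max(A^T A)). Form the symmetric matrix M = A^T A =
[[75, 10, 50],
 [10, 20, 16],
 [50, 16, 38]].
Its characteristic polynomial (trace, sum of principal 2x2 minors, determinant of M give the coefficients) is
  p(λ) = det(λ I - M) = λ^3 - 133λ^2 + 2254λ.
The constant term is 0, so λ = 0 is a root. Dividing out λ leaves p(λ) = λ(λ^2 - 133λ + 2254). For λ^2 - 133λ + 2254 the discriminant is 8673. It is nonnegative but not a perfect square, so the roots are real and irrational: λ = (133 ± sqrt(8673))/2 ≈ 113.0645, 19.9355.
So the eigenvalues of A^T A are ≈ 0, 19.9355, 113.0645 (all ≥ 0, as they must be for A^T A). The largest is λ_max = (133 + sqrt(8673))/2 ≈ 113.0645, hence ||A||_2 = sqrt(λ_max) = sqrt((133 + sqrt(8673))/2) ≈ 10.6332.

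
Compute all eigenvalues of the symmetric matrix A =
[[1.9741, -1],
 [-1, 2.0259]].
sigma(A) ≈ {1, 3}

A is real symmetric, so its spectrum consists of real eigenvalues. Expanding the characteristic polynomial of the displayed matrix gives
  det(λ I - A) = p(λ) = λ^2 + (-4)λ + (3).
Solving p(λ) = 0 yields eigenvalues ≈ 1, 3. (A is shown rounded to 4 decimals, so these recover the underlying integer eigenvalues to within that precision.)
Verification: the trace of A = 4 equals the sum of eigenvalues 4, and det(A) ≈ 2.9999 matches the eigenvalue product 3.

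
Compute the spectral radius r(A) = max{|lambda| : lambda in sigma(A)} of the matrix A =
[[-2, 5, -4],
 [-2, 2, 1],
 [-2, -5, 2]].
r(A) ≈ 4.455

The eigenvalues of A are the roots of its characteristic polynomial. With M = A (coefficients from the trace, the sum of principal 2x2 minors, and det A):
  p(λ) = det(λ I - M) = λ^3 - 2λ^2 + 3λ + 64.
No integer candidate from the rational root theorem (±divisors of 64) is a root, so the roots are irrational. The cubic discriminant is Δ = -115528 < 0, so there is one real root and a complex-conjugate pair. p(-4) = -44 and p(-3) = 10 have opposite signs, so a root lies in (-4, -3); Newton's method refines it to λ ≈ -3.2246. Dividing out (λ - (-3.2246)) leaves approximately λ^2 - 5.2246λ + 19.8473. For λ^2 - 5.2246λ + 19.8473 the discriminant is -52.0928. It is negative, so the remaining roots are the complex-conjugate pair λ ≈ 2.6123 ± 3.6088i. Their product equals the constant term, so |λ|^2 ≈ 19.8473 and |λ| ≈ 4.455.
Thus the eigenvalues (to 4 decimals) are -3.2246 (modulus 3.2246); 2.6123 ± 3.6088i (modulus 4.455). The spectral radius is the largest modulus: r(A) ≈ 4.455. (Cross-check: r(A) ≤ ||A||_2 ≈ 8.387; equality holds whenever A is normal, though it can also hold for some non-normal A.)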